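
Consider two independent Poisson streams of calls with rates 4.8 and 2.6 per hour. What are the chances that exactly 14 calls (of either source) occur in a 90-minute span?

0.0747

Independent Poisson processes superpose: combined rate λ = 4.8 + 2.6 = 7.4 per hour.
Over the interval, μ = 7.4 × 1.5 = 11.1 (a 90-minute span = 1.5 hours).
P(N = 14) = e^(−11.1) · 11.1^14/14! ≈ 0.0747.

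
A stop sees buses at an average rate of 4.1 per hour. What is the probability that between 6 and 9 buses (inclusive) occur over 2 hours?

Over the interval, μ = 4.1 × 2 = 8.2 (2 hours).
P(6 ≤ N ≤ 9) = Σ_{j=6}^{9} e^(−8.2) · 8.2^j/j! ≈ 0.5179.

0.5179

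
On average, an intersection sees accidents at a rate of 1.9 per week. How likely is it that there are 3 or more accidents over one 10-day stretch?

Over the interval, μ = 1.9 × 10/7 ≈ 2.71429 (a 10-day stretch = 10/7 weeks).
P(N ≥ 3) = 1 − P(N ≤ 2) = 1 − Σ_{j=0}^{2} e^(−μ) μ^j/j! ≈ 0.5099.

0.5099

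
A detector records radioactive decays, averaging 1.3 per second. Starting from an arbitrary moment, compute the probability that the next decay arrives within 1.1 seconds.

0.7607

Inter-arrival times are exponential with rate λ = 1.3 per second.
P(T ≤ 1.1) = 1 − e^(−λt) = 1 − e^(−1.3 × 1.1) = 1 − e^(−1.43) ≈ 0.7607.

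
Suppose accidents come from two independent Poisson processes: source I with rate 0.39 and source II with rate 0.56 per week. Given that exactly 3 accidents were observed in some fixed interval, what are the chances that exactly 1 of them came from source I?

0.4279

Given the total, each event is independently from source I with probability p = λ_I/(λ_I+λ_II) = 0.39/0.95 ≈ 0.4105.
So K ~ Binomial(3, 0.39/0.95): P(K = 1) = C(3,1) · (0.39/0.95)^1 · (0.56/0.95)^2 ≈ 0.4279.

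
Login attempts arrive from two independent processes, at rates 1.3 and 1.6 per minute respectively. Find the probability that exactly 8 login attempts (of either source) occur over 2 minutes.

0.0962

Independent Poisson processes superpose: combined rate λ = 1.3 + 1.6 = 2.9 per minute.
Over the interval, μ = 2.9 × 2 = 5.8 (2 minutes).
P(N = 8) = e^(−5.8) · 5.8^8/8! ≈ 0.0962.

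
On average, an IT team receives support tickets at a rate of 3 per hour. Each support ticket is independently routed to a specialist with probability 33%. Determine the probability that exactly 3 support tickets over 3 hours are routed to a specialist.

Thinning: the support tickets that are routed to a specialist themselves form a Poisson process with rate 0.33 × 3 = 0.99 per hour.
Over the interval, μ = 0.99 × 3 = 2.97 (3 hours).
P(N = 3) = e^(−2.97) · 2.97^3/3! ≈ 0.2240.

0.2240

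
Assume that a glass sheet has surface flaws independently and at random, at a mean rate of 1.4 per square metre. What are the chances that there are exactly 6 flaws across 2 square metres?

0.0407

Over the interval, μ = 1.4 × 2 = 2.8 (2 square metres).
P(N = 6) = e^(−μ) μ^6/6! = e^(−2.8) · 2.8^6/720 ≈ 0.0407.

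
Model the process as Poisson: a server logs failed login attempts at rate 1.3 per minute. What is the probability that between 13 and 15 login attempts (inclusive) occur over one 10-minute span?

Over the interval, μ = 1.3 × 10 = 13 (a 10-minute span = 10 minutes).
P(13 ≤ N ≤ 15) = Σ_{j=13}^{15} e^(−13) · 13^j/j! ≈ 0.3005.

0.3005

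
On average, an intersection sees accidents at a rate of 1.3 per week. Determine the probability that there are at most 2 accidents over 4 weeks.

0.1088

Over the interval, μ = 1.3 × 4 = 5.2 (4 weeks).
P(N ≤ 2) = Σ_{j=0}^{2} e^(−μ) μ^j/j! ≈ 0.1088.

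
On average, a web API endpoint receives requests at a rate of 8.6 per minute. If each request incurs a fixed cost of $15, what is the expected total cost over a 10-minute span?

$1290

E[N] = 8.6 × 10 = 86 (a 10-minute span = 10 minutes); E[cost] = 86 × $15 = $1290.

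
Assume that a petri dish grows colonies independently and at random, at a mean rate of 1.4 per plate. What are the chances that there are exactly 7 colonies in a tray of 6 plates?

Over the interval, μ = 1.4 × 6 = 8.4 (a tray of 6 plates = 6 plates).
P(N = 7) = e^(−μ) μ^7/7! = e^(−8.4) · 8.4^7/5040 ≈ 0.1317.

0.1317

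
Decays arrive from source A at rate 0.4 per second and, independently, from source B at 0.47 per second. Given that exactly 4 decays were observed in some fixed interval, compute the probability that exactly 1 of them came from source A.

0.2900

Given the total, each event is independently from source A with probability p = λ_A/(λ_A+λ_B) = 0.4/0.87 ≈ 0.4598.
So K ~ Binomial(4, 0.4/0.87): P(K = 1) = C(4,1) · (0.4/0.87)^1 · (0.47/0.87)^3 ≈ 0.2900.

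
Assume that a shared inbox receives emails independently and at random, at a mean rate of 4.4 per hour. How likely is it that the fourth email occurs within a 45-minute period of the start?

0.4197

Over the interval, μ = 4.4 × 0.75 = 3.3 (a 45-minute period = 0.75 hours).
The fourth arrival falls in the interval iff at least 4 events occur there: P(S_4 ≤ t) = P(N ≥ 4) = 1 − P(N ≤ 3) ≈ 0.4197.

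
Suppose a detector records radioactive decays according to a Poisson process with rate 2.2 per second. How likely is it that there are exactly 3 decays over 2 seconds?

Over the interval, μ = 2.2 × 2 = 4.4 (2 seconds).
P(N = 3) = e^(−μ) μ^3/3! = e^(−4.4) · 4.4^3/6 ≈ 0.1743.

0.1743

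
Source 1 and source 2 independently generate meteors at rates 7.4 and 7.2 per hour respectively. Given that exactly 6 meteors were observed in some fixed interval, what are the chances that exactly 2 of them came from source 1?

0.2279

Given the total, each event is independently from source 1 with probability p = λ_1/(λ_1+λ_2) = 7.4/14.6 ≈ 0.5068.
So K ~ Binomial(6, 7.4/14.6): P(K = 2) = C(6,2) · (7.4/14.6)^2 · (7.2/14.6)^4 ≈ 0.2279.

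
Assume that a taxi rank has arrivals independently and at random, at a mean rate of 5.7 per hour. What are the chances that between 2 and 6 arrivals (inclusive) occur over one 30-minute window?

0.7508

Over the interval, μ = 5.7 × 0.5 = 2.85 (a 30-minute window = 0.5 hours).
P(2 ≤ N ≤ 6) = Σ_{j=2}^{6} e^(−2.85) · 2.85^j/j! ≈ 0.7508.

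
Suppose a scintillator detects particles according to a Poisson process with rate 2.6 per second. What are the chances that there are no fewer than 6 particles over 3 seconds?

0.7897

Over the interval, μ = 2.6 × 3 = 7.8 (3 seconds).
P(N ≥ 6) = 1 − P(N ≤ 5) = 1 − Σ_{j=0}^{5} e^(−μ) μ^j/j! ≈ 0.7897.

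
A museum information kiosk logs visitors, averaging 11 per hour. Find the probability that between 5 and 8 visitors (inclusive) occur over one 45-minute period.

0.4715

Over the interval, μ = 11 × 0.75 = 8.25 (a 45-minute period = 0.75 hours).
P(5 ≤ N ≤ 8) = Σ_{j=5}^{8} e^(−8.25) · 8.25^j/j! ≈ 0.4715.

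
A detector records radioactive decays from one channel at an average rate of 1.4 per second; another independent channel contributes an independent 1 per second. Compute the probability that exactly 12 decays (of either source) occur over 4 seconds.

0.0866

Independent Poisson processes superpose: combined rate λ = 1.4 + 1 = 2.4 per second.
Over the interval, μ = 2.4 × 4 = 9.6 (4 seconds).
P(N = 12) = e^(−9.6) · 9.6^12/12! ≈ 0.0866.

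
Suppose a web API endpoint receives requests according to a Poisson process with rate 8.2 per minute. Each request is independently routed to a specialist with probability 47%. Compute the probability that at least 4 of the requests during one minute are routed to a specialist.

0.5375

Thinning: the requests that are routed to a specialist themselves form a Poisson process with rate 0.47 × 8.2 = 3.854 per minute.
So μ = 3.854.
P(N ≥ 4) = 1 − P(N ≤ 3) ≈ 0.5375.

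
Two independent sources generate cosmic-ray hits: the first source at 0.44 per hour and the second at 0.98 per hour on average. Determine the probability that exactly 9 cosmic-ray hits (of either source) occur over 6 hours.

Independent Poisson processes superpose: combined rate λ = 0.44 + 0.98 = 1.42 per hour.
Over the interval, μ = 1.42 × 6 = 8.52 (6 hours).
P(N = 9) = e^(−8.52) · 8.52^9/9! ≈ 0.1300.

0.1300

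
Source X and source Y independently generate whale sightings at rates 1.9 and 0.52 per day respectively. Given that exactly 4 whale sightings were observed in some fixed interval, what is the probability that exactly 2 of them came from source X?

0.1708

Given the total, each event is independently from source X with probability p = λ_X/(λ_X+λ_Y) = 1.9/2.42 ≈ 0.7851.
So K ~ Binomial(4, 1.9/2.42): P(K = 2) = C(4,2) · (1.9/2.42)^2 · (0.52/2.42)^2 ≈ 0.1708.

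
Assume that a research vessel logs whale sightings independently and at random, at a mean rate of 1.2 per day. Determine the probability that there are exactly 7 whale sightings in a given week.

0.1317

Over the interval, μ = 1.2 × 7 = 8.4 (a week = 7 days).
P(N = 7) = e^(−μ) μ^7/7! = e^(−8.4) · 8.4^7/5040 ≈ 0.1317.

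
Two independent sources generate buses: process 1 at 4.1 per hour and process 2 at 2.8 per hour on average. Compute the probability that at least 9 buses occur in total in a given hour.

Independent Poisson processes superpose: combined rate λ = 4.1 + 2.8 = 6.9 per hour.
So μ = 6.9.
P(N ≥ 9) = 1 − P(N ≤ 8) ≈ 0.2580.

0.2580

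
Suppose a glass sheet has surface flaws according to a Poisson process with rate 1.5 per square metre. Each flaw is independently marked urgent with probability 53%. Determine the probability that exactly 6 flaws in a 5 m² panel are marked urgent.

0.1029

Thinning: the flaws that are marked urgent themselves form a Poisson process with rate 0.53 × 1.5 = 0.795 per square metre.
Over the interval, μ = 0.795 × 5 = 3.975 (a 5 m² panel = 5 square metres).
P(N = 6) = e^(−3.975) · 3.975^6/6! ≈ 0.1029.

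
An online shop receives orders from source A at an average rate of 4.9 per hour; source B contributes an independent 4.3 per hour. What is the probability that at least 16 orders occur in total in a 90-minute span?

Independent Poisson processes superpose: combined rate λ = 4.9 + 4.3 = 9.2 per hour.
Over the interval, μ = 9.2 × 1.5 = 13.8 (a 90-minute span = 1.5 hours).
P(N ≥ 16) = 1 − P(N ≤ 15) ≈ 0.3110.

0.3110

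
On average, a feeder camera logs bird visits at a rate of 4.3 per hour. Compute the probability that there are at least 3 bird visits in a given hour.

0.8026

With mean μ = 4.3 per hour,
P(N ≥ 3) = 1 − P(N ≤ 2) = 1 − Σ_{j=0}^{2} e^(−μ) μ^j/j! ≈ 0.8026.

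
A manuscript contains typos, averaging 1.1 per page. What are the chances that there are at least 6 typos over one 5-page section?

Over the interval, μ = 1.1 × 5 = 5.5 (a 5-page section = 5 pages).
P(N ≥ 6) = 1 − P(N ≤ 5) = 1 − Σ_{j=0}^{5} e^(−μ) μ^j/j! ≈ 0.4711.

0.4711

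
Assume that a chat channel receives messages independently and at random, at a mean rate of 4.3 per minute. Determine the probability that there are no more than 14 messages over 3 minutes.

Over the interval, μ = 4.3 × 3 = 12.9 (3 minutes).
P(N ≤ 14) = Σ_{j=0}^{14} e^(−μ) μ^j/j! ≈ 0.6853.

0.6853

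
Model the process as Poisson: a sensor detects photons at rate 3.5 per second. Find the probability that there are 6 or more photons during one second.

With mean μ = 3.5 per second,
P(N ≥ 6) = 1 − P(N ≤ 5) = 1 − Σ_{j=0}^{5} e^(−μ) μ^j/j! ≈ 0.1424.

0.1424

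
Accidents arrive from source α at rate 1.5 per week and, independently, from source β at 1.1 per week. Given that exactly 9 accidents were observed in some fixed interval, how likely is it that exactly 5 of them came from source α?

Given the total, each event is independently from source α with probability p = λ_α/(λ_α+λ_β) = 1.5/2.6 ≈ 0.5769.
So K ~ Binomial(9, 1.5/2.6): P(K = 5) = C(9,5) · (1.5/2.6)^5 · (1.1/2.6)^4 ≈ 0.2580.

0.2580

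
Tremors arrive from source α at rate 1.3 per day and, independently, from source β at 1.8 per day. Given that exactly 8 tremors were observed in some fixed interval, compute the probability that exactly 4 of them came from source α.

Given the total, each event is independently from source α with probability p = λ_α/(λ_α+λ_β) = 1.3/3.1 ≈ 0.4194.
So K ~ Binomial(8, 1.3/3.1): P(K = 4) = C(8,4) · (1.3/3.1)^4 · (1.8/3.1)^4 ≈ 0.2461.

0.2461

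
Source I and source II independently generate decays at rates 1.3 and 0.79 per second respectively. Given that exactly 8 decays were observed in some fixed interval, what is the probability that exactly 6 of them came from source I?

Given the total, each event is independently from source I with probability p = λ_I/(λ_I+λ_II) = 1.3/2.09 ≈ 0.6220.
So K ~ Binomial(8, 1.3/2.09): P(K = 6) = C(8,6) · (1.3/2.09)^6 · (0.79/2.09)^2 ≈ 0.2317.

0.2317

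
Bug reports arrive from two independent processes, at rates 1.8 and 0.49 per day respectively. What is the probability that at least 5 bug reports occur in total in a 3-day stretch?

0.8148

Independent Poisson processes superpose: combined rate λ = 1.8 + 0.49 = 2.29 per day.
Over the interval, μ = 2.29 × 3 = 6.87 (a 3-day stretch = 3 days).
P(N ≥ 5) = 1 − P(N ≤ 4) ≈ 0.8148.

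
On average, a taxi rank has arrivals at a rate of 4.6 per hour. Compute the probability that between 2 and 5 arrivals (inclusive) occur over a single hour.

With mean μ = 4.6 per hour,
P(2 ≤ N ≤ 5) = Σ_{j=2}^{5} e^(−4.6) · 4.6^j/j! ≈ 0.6295.

0.6295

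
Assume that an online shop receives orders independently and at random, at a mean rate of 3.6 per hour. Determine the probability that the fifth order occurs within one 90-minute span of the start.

0.6267

Over the interval, μ = 3.6 × 1.5 = 5.4 (a 90-minute span = 1.5 hours).
The fifth arrival falls in the interval iff at least 5 events occur there: P(S_5 ≤ t) = P(N ≥ 5) = 1 − P(N ≤ 4) ≈ 0.6267.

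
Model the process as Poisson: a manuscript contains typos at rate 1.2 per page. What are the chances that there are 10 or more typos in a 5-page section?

0.0839

Over the interval, μ = 1.2 × 5 = 6 (a 5-page section = 5 pages).
P(N ≥ 10) = 1 − P(N ≤ 9) = 1 − Σ_{j=0}^{9} e^(−μ) μ^j/j! ≈ 0.0839.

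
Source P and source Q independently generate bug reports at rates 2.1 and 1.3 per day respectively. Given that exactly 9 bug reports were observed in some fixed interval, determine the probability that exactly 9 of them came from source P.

0.0131

Given the total, each event is independently from source P with probability p = λ_P/(λ_P+λ_Q) = 2.1/3.4 ≈ 0.6176.
So K ~ Binomial(9, 2.1/3.4): P(K = 9) = C(9,9) · (2.1/3.4)^9 · (1.3/3.4)^0 ≈ 0.0131.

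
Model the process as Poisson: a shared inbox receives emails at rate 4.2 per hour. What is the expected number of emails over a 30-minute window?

E[N] = λt = 4.2 × 0.5 = 2.1 (a 30-minute window = 0.5 hours).

2.1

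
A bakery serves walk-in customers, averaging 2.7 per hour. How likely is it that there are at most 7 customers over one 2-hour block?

Over the interval, μ = 2.7 × 2 = 5.4 (a 2-hour block = 2 hours).
P(N ≤ 7) = Σ_{j=0}^{7} e^(−μ) μ^j/j! ≈ 0.8217.

0.8217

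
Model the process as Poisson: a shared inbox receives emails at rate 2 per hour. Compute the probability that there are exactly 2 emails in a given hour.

0.2707

With mean μ = 2 per hour,
P(N = 2) = e^(−μ) μ^2/2! = e^(−2) · 2^2/2 ≈ 0.2707.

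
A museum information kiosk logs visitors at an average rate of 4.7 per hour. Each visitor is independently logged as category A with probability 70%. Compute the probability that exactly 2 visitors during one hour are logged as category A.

0.2016

Thinning: the visitors that are logged as category A themselves form a Poisson process with rate 0.7 × 4.7 = 3.29 per hour.
So μ = 3.29.
P(N = 2) = e^(−3.29) · 3.29^2/2! ≈ 0.2016.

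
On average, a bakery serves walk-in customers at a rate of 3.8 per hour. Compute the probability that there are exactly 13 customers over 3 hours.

Over the interval, μ = 3.8 × 3 = 11.4 (3 hours).
P(N = 13) = e^(−μ) μ^13/13! = e^(−11.4) · 11.4^13/6227020800 ≈ 0.0987.

0.0987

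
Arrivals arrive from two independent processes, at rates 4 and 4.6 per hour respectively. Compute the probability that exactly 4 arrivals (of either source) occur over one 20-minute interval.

0.1601

Independent Poisson processes superpose: combined rate λ = 4 + 4.6 = 8.6 per hour.
Over the interval, μ = 8.6 × 1/3 ≈ 2.86667 (a 20-minute interval = 1/3 hours).
P(N = 4) = e^(−2.86667) · 2.86667^4/4! ≈ 0.1601.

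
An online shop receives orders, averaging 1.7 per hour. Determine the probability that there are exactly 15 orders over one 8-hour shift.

Over the interval, μ = 1.7 × 8 = 13.6 (an 8-hour shift = 8 hours).
P(N = 15) = e^(−μ) μ^15/15! = e^(−13.6) · 13.6^15/1307674368000 ≈ 0.0955.

0.0955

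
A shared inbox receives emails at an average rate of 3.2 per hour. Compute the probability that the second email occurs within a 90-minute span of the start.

Over the interval, μ = 3.2 × 1.5 = 4.8 (a 90-minute span = 1.5 hours).
The second arrival falls in the interval iff at least 2 events occur there: P(S_2 ≤ t) = P(N ≥ 2) = 1 − P(N ≤ 1) ≈ 0.9523.

0.9523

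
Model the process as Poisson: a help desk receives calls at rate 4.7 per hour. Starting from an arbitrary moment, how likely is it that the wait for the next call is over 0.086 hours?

The wait for the next event is exponential with rate λ = 4.7 per hour.
P(T > 0.086) = e^(−λt) = e^(−4.7 × 0.086) = e^(−0.4042) ≈ 0.6675.

0.6675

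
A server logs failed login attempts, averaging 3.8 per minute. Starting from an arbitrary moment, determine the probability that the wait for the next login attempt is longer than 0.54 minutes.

0.1285

The wait for the next event is exponential with rate λ = 3.8 per minute.
P(T > 0.54) = e^(−λt) = e^(−3.8 × 0.54) = e^(−2.052) ≈ 0.1285.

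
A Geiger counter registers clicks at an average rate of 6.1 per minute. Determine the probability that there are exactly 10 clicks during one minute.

With mean μ = 6.1 per minute,
P(N = 10) = e^(−μ) μ^10/10! = e^(−6.1) · 6.1^10/3628800 ≈ 0.0441.

0.0441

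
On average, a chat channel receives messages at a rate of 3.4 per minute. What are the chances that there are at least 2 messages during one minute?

0.8532

With mean μ = 3.4 per minute,
P(N ≥ 2) = 1 − P(N ≤ 1) = 1 − Σ_{j=0}^{1} e^(−μ) μ^j/j! ≈ 0.8532.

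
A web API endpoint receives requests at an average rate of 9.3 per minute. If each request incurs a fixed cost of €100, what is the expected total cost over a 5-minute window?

E[N] = 9.3 × 5 = 46.5 (a 5-minute window = 5 minutes); E[cost] = 46.5 × €100 = €4650.

€4650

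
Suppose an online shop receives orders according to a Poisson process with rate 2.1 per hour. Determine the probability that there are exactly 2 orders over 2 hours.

0.1323

Over the interval, μ = 2.1 × 2 = 4.2 (2 hours).
P(N = 2) = e^(−μ) μ^2/2! = e^(−4.2) · 4.2^2/2 ≈ 0.1323.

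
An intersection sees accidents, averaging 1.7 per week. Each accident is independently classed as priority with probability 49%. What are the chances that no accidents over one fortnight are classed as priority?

Thinning: the accidents that are classed as priority themselves form a Poisson process with rate 0.49 × 1.7 = 0.833 per week.
Over the interval, μ = 0.833 × 2 = 1.666 (a fortnight = 2 weeks).
P(N = 0) = e^(−1.666) · 1.666^0/0! ≈ 0.1890.

0.1890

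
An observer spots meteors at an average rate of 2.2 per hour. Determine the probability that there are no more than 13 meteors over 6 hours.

0.5511

Over the interval, μ = 2.2 × 6 = 13.2 (6 hours).
P(N ≤ 13) = Σ_{j=0}^{13} e^(−μ) μ^j/j! ≈ 0.5511.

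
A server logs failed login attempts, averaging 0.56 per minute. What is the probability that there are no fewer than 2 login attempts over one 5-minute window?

0.7689

Over the interval, μ = 0.56 × 5 = 2.8 (a 5-minute window = 5 minutes).
P(N ≥ 2) = 1 − P(N ≤ 1) = 1 − Σ_{j=0}^{1} e^(−μ) μ^j/j! ≈ 0.7689.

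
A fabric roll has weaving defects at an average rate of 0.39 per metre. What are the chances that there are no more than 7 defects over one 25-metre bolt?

0.2436

Over the interval, μ = 0.39 × 25 = 9.75 (a 25-metre bolt = 25 metres).
P(N ≤ 7) = Σ_{j=0}^{7} e^(−μ) μ^j/j! ≈ 0.2436.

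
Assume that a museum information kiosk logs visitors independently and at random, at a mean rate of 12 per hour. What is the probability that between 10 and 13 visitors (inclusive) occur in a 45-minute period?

Over the interval, μ = 12 × 0.75 = 9 (a 45-minute period = 0.75 hours).
P(10 ≤ N ≤ 13) = Σ_{j=10}^{13} e^(−9) · 9^j/j! ≈ 0.3387.

0.3387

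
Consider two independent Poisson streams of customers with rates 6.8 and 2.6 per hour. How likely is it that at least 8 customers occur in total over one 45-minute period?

Independent Poisson processes superpose: combined rate λ = 6.8 + 2.6 = 9.4 per hour.
Over the interval, μ = 9.4 × 0.75 = 7.05 (a 45-minute period = 0.75 hours).
P(N ≥ 8) = 1 − P(N ≤ 7) ≈ 0.4087.

0.4087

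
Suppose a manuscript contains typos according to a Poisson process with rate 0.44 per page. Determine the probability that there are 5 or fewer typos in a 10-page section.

0.7199

Over the interval, μ = 0.44 × 10 = 4.4 (a 10-page section = 10 pages).
P(N ≤ 5) = Σ_{j=0}^{5} e^(−μ) μ^j/j! ≈ 0.7199.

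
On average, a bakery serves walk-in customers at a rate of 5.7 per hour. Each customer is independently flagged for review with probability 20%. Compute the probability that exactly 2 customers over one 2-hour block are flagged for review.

0.2659

Thinning: the customers that are flagged for review themselves form a Poisson process with rate 0.2 × 5.7 = 1.14 per hour.
Over the interval, μ = 1.14 × 2 = 2.28 (a 2-hour block = 2 hours).
P(N = 2) = e^(−2.28) · 2.28^2/2! ≈ 0.2659.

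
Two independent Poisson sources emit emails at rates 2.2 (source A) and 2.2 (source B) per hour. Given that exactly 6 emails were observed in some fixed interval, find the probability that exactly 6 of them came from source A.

Given the total, each event is independently from source A with probability p = λ_A/(λ_A+λ_B) = 2.2/4.4 = 0.5000.
So K ~ Binomial(6, 2.2/4.4): P(K = 6) = C(6,6) · (2.2/4.4)^6 · (2.2/4.4)^0 ≈ 0.0156.

0.0156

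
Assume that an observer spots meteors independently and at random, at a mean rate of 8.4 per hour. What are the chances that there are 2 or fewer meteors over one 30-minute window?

0.2102

Over the interval, μ = 8.4 × 0.5 = 4.2 (a 30-minute window = 0.5 hours).
P(N ≤ 2) = Σ_{j=0}^{2} e^(−μ) μ^j/j! ≈ 0.2102.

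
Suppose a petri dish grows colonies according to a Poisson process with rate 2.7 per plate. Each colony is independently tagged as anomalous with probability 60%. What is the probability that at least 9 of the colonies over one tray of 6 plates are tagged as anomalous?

Thinning: the colonies that are tagged as anomalous themselves form a Poisson process with rate 0.6 × 2.7 = 1.62 per plate.
Over the interval, μ = 1.62 × 6 = 9.72 (a tray of 6 plates = 6 plates).
P(N ≥ 9) = 1 − P(N ≤ 8) ≈ 0.6348.

0.6348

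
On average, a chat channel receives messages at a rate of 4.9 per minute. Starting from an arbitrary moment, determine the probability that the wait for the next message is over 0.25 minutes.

0.2938

The wait for the next event is exponential with rate λ = 4.9 per minute.
P(T > 0.25) = e^(−λt) = e^(−4.9 × 0.25) = e^(−1.225) ≈ 0.2938.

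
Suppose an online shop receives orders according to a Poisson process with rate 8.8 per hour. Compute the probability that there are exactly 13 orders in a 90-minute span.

Over the interval, μ = 8.8 × 1.5 = 13.2 (a 90-minute span = 1.5 hours).
P(N = 13) = e^(−μ) μ^13/13! = e^(−13.2) · 13.2^13/6227020800 ≈ 0.1098.

0.1098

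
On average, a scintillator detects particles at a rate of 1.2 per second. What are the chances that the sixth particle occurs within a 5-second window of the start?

0.5543

Over the interval, μ = 1.2 × 5 = 6 (a 5-second window = 5 seconds).
The sixth arrival falls in the interval iff at least 6 events occur there: P(S_6 ≤ t) = P(N ≥ 6) = 1 − P(N ≤ 5) ≈ 0.5543.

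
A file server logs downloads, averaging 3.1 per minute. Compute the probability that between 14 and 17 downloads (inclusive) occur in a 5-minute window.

Over the interval, μ = 3.1 × 5 = 15.5 (a 5-minute window = 5 minutes).
P(14 ≤ N ≤ 17) = Σ_{j=14}^{17} e^(−15.5) · 15.5^j/j! ≈ 0.3881.

0.3881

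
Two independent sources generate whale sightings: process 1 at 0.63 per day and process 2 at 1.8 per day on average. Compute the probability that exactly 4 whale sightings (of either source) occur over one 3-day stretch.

0.0803

Independent Poisson processes superpose: combined rate λ = 0.63 + 1.8 = 2.43 per day.
Over the interval, μ = 2.43 × 3 = 7.29 (a 3-day stretch = 3 days).
P(N = 4) = e^(−7.29) · 7.29^4/4! ≈ 0.0803.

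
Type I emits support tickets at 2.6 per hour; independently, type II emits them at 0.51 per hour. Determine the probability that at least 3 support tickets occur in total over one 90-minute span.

Independent Poisson processes superpose: combined rate λ = 2.6 + 0.51 = 3.11 per hour.
Over the interval, μ = 3.11 × 1.5 = 4.665 (a 90-minute span = 1.5 hours).
P(N ≥ 3) = 1 − P(N ≤ 2) ≈ 0.8441.

0.8441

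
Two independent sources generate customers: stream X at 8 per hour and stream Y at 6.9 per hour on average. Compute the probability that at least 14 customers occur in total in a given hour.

0.6272

Independent Poisson processes superpose: combined rate λ = 8 + 6.9 = 14.9 per hour.
So μ = 14.9.
P(N ≥ 14) = 1 − P(N ≤ 13) ≈ 0.6272.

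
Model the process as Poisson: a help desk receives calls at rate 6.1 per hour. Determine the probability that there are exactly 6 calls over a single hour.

With mean μ = 6.1 per hour,
P(N = 6) = e^(−μ) μ^6/6! = e^(−6.1) · 6.1^6/720 ≈ 0.1605.

0.1605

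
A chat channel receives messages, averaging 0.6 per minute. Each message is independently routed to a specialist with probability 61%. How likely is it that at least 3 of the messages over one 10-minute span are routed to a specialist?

Thinning: the messages that are routed to a specialist themselves form a Poisson process with rate 0.61 × 0.6 = 0.366 per minute.
Over the interval, μ = 0.366 × 10 = 3.66 (a 10-minute span = 10 minutes).
P(N ≥ 3) = 1 − P(N ≤ 2) ≈ 0.7077.

0.7077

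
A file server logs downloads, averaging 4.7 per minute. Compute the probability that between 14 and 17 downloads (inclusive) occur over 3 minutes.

Over the interval, μ = 4.7 × 3 = 14.1 (3 minutes).
P(14 ≤ N ≤ 17) = Σ_{j=14}^{17} e^(−14.1) · 14.1^j/j! ≈ 0.3661.

0.3661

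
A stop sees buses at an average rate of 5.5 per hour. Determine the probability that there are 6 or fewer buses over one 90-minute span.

0.2838

Over the interval, μ = 5.5 × 1.5 = 8.25 (a 90-minute span = 1.5 hours).
P(N ≤ 6) = Σ_{j=0}^{6} e^(−μ) μ^j/j! ≈ 0.2838.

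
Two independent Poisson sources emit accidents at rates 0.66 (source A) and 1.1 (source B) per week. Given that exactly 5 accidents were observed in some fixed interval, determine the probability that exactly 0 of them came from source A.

Given the total, each event is independently from source A with probability p = λ_A/(λ_A+λ_B) = 0.66/1.76 = 0.3750.
So K ~ Binomial(5, 0.66/1.76): P(K = 0) = C(5,0) · (0.66/1.76)^0 · (1.1/1.76)^5 ≈ 0.0954.

0.0954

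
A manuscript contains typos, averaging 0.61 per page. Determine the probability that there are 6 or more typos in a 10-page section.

0.5702

Over the interval, μ = 0.61 × 10 = 6.1 (a 10-page section = 10 pages).
P(N ≥ 6) = 1 − P(N ≤ 5) = 1 − Σ_{j=0}^{5} e^(−μ) μ^j/j! ≈ 0.5702.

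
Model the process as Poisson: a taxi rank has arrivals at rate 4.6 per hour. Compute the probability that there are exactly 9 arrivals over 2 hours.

Over the interval, μ = 4.6 × 2 = 9.2 (2 hours).
P(N = 9) = e^(−μ) μ^9/9! = e^(−9.2) · 9.2^9/362880 ≈ 0.1315.

0.1315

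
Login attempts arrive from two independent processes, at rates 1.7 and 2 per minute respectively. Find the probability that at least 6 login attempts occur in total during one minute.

Independent Poisson processes superpose: combined rate λ = 1.7 + 2 = 3.7 per minute.
So μ = 3.7.
P(N ≥ 6) = 1 − P(N ≤ 5) ≈ 0.1699.

0.1699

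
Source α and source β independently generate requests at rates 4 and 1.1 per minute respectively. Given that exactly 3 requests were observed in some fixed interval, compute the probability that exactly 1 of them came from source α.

0.1095

Given the total, each event is independently from source α with probability p = λ_α/(λ_α+λ_β) = 4/5.1 ≈ 0.7843.
So K ~ Binomial(3, 4/5.1): P(K = 1) = C(3,1) · (4/5.1)^1 · (1.1/5.1)^2 ≈ 0.1095.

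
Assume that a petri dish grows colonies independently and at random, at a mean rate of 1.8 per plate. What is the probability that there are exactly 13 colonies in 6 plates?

Over the interval, μ = 1.8 × 6 = 10.8 (6 plates).
P(N = 13) = e^(−μ) μ^13/13! = e^(−10.8) · 10.8^13/6227020800 ≈ 0.0891.

0.0891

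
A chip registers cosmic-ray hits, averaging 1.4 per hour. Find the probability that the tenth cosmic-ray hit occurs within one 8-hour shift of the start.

0.6808

Over the interval, μ = 1.4 × 8 = 11.2 (an 8-hour shift = 8 hours).
The tenth arrival falls in the interval iff at least 10 events occur there: P(S_10 ≤ t) = P(N ≥ 10) = 1 − P(N ≤ 9) ≈ 0.6808.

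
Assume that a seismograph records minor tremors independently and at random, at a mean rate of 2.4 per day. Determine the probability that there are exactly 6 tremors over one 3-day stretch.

0.1445

Over the interval, μ = 2.4 × 3 = 7.2 (a 3-day stretch = 3 days).
P(N = 6) = e^(−μ) μ^6/6! = e^(−7.2) · 7.2^6/720 ≈ 0.1445.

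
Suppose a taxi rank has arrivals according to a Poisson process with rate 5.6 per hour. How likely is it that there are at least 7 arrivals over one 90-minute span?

0.7330

Over the interval, μ = 5.6 × 1.5 = 8.4 (a 90-minute span = 1.5 hours).
P(N ≥ 7) = 1 − P(N ≤ 6) = 1 − Σ_{j=0}^{6} e^(−μ) μ^j/j! ≈ 0.7330.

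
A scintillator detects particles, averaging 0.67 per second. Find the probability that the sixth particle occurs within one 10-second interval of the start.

0.6594

Over the interval, μ = 0.67 × 10 = 6.7 (a 10-second interval = 10 seconds).
The sixth arrival falls in the interval iff at least 6 events occur there: P(S_6 ≤ t) = P(N ≥ 6) = 1 − P(N ≤ 5) ≈ 0.6594.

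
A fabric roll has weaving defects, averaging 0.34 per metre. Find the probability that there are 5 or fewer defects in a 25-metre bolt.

Over the interval, μ = 0.34 × 25 = 8.5 (a 25-metre bolt = 25 metres).
P(N ≤ 5) = Σ_{j=0}^{5} e^(−μ) μ^j/j! ≈ 0.1496.

0.1496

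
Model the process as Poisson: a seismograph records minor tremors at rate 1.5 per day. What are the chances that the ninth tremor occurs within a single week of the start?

0.7206

Over the interval, μ = 1.5 × 7 = 10.5 (a week = 7 days).
The ninth arrival falls in the interval iff at least 9 events occur there: P(S_9 ≤ t) = P(N ≥ 9) = 1 − P(N ≤ 8) ≈ 0.7206.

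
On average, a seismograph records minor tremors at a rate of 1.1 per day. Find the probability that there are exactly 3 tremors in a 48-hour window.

Over the interval, μ = 1.1 × 2 = 2.2 (a 48-hour window = 2 days).
P(N = 3) = e^(−μ) μ^3/3! = e^(−2.2) · 2.2^3/6 ≈ 0.1966.

0.1966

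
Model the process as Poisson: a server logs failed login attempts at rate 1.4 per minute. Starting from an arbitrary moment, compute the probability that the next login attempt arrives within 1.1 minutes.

0.7856

Inter-arrival times are exponential with rate λ = 1.4 per minute.
P(T ≤ 1.1) = 1 − e^(−λt) = 1 − e^(−1.4 × 1.1) = 1 − e^(−1.54) ≈ 0.7856.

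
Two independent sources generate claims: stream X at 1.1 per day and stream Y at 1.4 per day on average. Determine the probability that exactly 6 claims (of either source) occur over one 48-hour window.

0.1462

Independent Poisson processes superpose: combined rate λ = 1.1 + 1.4 = 2.5 per day.
Over the interval, μ = 2.5 × 2 = 5 (a 48-hour window = 2 days).
P(N = 6) = e^(−5) · 5^6/6! ≈ 0.1462.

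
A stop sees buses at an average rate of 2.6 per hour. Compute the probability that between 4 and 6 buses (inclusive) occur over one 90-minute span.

0.4462

Over the interval, μ = 2.6 × 1.5 = 3.9 (a 90-minute span = 1.5 hours).
P(4 ≤ N ≤ 6) = Σ_{j=4}^{6} e^(−3.9) · 3.9^j/j! ≈ 0.4462.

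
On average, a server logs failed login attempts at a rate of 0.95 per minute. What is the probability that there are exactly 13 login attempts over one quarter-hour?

Over the interval, μ = 0.95 × 15 = 14.25 (a quarter-hour = 15 minutes).
P(N = 13) = e^(−μ) μ^13/13! = e^(−14.25) · 14.25^13/6227020800 ≈ 0.1039.

0.1039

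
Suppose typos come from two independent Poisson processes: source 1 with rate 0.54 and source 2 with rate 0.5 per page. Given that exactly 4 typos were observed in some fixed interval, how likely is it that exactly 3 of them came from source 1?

0.2692

Given the total, each event is independently from source 1 with probability p = λ_1/(λ_1+λ_2) = 0.54/1.04 ≈ 0.5192.
So K ~ Binomial(4, 0.54/1.04): P(K = 3) = C(4,3) · (0.54/1.04)^3 · (0.5/1.04)^1 ≈ 0.2692.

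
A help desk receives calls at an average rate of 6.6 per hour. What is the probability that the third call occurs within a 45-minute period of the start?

Over the interval, μ = 6.6 × 0.75 = 4.95 (a 45-minute period = 0.75 hours).
The third arrival falls in the interval iff at least 3 events occur there: P(S_3 ≤ t) = P(N ≥ 3) = 1 − P(N ≤ 2) ≈ 0.8711.

0.8711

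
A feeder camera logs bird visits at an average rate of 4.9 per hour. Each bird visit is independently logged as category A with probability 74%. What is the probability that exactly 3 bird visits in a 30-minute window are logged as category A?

0.1621

Thinning: the bird visits that are logged as category A themselves form a Poisson process with rate 0.74 × 4.9 = 3.626 per hour.
Over the interval, μ = 3.626 × 0.5 = 1.813 (a 30-minute window = 0.5 hours).
P(N = 3) = e^(−1.813) · 1.813^3/3! ≈ 0.1621.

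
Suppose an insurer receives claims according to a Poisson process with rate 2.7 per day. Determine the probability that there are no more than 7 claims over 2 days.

Over the interval, μ = 2.7 × 2 = 5.4 (2 days).
P(N ≤ 7) = Σ_{j=0}^{7} e^(−μ) μ^j/j! ≈ 0.8217.

0.8217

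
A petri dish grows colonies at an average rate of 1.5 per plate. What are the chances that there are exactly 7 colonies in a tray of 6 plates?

0.1171

Over the interval, μ = 1.5 × 6 = 9 (a tray of 6 plates = 6 plates).
P(N = 7) = e^(−μ) μ^7/7! = e^(−9) · 9^7/5040 ≈ 0.1171.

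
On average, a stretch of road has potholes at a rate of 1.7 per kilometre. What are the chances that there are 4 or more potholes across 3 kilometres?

0.7487

Over the interval, μ = 1.7 × 3 = 5.1 (3 kilometres).
P(N ≥ 4) = 1 − P(N ≤ 3) = 1 − Σ_{j=0}^{3} e^(−μ) μ^j/j! ≈ 0.7487.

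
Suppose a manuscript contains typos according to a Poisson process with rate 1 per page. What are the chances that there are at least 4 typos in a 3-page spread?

0.3528

Over the interval, μ = 1 × 3 = 3 (a 3-page spread = 3 pages).
P(N ≥ 4) = 1 − P(N ≤ 3) = 1 − Σ_{j=0}^{3} e^(−μ) μ^j/j! ≈ 0.3528.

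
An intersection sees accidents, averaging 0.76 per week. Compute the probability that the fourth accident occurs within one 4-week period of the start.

Over the interval, μ = 0.76 × 4 = 3.04 (a 4-week period = 4 weeks).
The fourth arrival falls in the interval iff at least 4 events occur there: P(S_4 ≤ t) = P(N ≥ 4) = 1 − P(N ≤ 3) ≈ 0.3617.

0.3617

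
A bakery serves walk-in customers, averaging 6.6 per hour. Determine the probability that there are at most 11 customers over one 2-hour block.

0.3332

Over the interval, μ = 6.6 × 2 = 13.2 (a 2-hour block = 2 hours).
P(N ≤ 11) = Σ_{j=0}^{11} e^(−μ) μ^j/j! ≈ 0.3332.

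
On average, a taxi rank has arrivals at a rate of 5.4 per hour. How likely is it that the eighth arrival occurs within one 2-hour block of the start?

Over the interval, μ = 5.4 × 2 = 10.8 (a 2-hour block = 2 hours).
The eighth arrival falls in the interval iff at least 8 events occur there: P(S_8 ≤ t) = P(N ≥ 8) = 1 − P(N ≤ 7) ≈ 0.8434.

0.8434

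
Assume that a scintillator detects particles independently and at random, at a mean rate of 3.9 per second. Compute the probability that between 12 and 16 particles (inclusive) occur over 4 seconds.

Over the interval, μ = 3.9 × 4 = 15.6 (4 seconds).
P(12 ≤ N ≤ 16) = Σ_{j=12}^{16} e^(−15.6) · 15.6^j/j! ≈ 0.4575.

0.4575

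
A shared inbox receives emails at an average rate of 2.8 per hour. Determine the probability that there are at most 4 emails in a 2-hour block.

0.3422

Over the interval, μ = 2.8 × 2 = 5.6 (a 2-hour block = 2 hours).
P(N ≤ 4) = Σ_{j=0}^{4} e^(−μ) μ^j/j! ≈ 0.3422.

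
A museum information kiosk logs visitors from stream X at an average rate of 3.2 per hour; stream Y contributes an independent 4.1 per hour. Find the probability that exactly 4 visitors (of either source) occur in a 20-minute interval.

0.1282

Independent Poisson processes superpose: combined rate λ = 3.2 + 4.1 = 7.3 per hour.
Over the interval, μ = 7.3 × 1/3 ≈ 2.43333 (a 20-minute interval = 1/3 hours).
P(N = 4) = e^(−2.43333) · 2.43333^4/4! ≈ 0.1282.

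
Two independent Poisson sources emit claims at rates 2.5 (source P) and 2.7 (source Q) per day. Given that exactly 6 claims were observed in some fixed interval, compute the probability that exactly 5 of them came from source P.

Given the total, each event is independently from source P with probability p = λ_P/(λ_P+λ_Q) = 2.5/5.2 ≈ 0.4808.
So K ~ Binomial(6, 2.5/5.2): P(K = 5) = C(6,5) · (2.5/5.2)^5 · (2.7/5.2)^1 ≈ 0.0800.

0.0800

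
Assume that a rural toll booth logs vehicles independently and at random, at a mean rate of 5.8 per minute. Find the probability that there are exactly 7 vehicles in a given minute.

0.1326

With mean μ = 5.8 per minute,
P(N = 7) = e^(−μ) μ^7/7! = e^(−5.8) · 5.8^7/5040 ≈ 0.1326.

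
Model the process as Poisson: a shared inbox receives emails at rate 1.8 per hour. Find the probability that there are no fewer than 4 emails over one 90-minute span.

0.2859

Over the interval, μ = 1.8 × 1.5 = 2.7 (a 90-minute span = 1.5 hours).
P(N ≥ 4) = 1 − P(N ≤ 3) = 1 − Σ_{j=0}^{3} e^(−μ) μ^j/j! ≈ 0.2859.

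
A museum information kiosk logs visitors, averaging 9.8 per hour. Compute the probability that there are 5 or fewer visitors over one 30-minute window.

0.6335

Over the interval, μ = 9.8 × 0.5 = 4.9 (a 30-minute window = 0.5 hours).
P(N ≤ 5) = Σ_{j=0}^{5} e^(−μ) μ^j/j! ≈ 0.6335.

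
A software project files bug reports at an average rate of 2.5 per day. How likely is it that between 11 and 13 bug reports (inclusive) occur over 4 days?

Over the interval, μ = 2.5 × 4 = 10 (4 days).
P(11 ≤ N ≤ 13) = Σ_{j=11}^{13} e^(−10) · 10^j/j! ≈ 0.2814.

0.2814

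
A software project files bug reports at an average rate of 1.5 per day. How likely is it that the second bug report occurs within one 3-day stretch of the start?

Over the interval, μ = 1.5 × 3 = 4.5 (a 3-day stretch = 3 days).
The second arrival falls in the interval iff at least 2 events occur there: P(S_2 ≤ t) = P(N ≥ 2) = 1 − P(N ≤ 1) ≈ 0.9389.

0.9389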